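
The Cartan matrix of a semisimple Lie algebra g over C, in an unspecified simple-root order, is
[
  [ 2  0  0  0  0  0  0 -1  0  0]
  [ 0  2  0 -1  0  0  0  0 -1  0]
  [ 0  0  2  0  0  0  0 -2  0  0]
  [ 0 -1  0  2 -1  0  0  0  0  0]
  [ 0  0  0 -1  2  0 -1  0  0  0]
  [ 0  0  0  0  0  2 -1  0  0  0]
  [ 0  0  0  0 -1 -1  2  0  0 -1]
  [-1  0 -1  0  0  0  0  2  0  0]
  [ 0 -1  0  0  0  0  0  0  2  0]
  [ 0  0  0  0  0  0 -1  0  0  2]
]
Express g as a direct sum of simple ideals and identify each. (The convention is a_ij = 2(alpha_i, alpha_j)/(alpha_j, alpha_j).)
The diagram associated to this matrix has two connected components: the simple roots {alpha_1, alpha_3, alpha_8} form a chain of 3 nodes with a double edge at one end; the terminal node there is the unique long simple root (C_3), and {alpha_2, alpha_4, alpha_5, alpha_6, alpha_7, alpha_9, alpha_10} form a chain of 5 nodes with a fork of two nodes at one end (D_7). A semisimple Lie algebra decomposes uniquely as the direct sum of simple ideals, one per connected component of its Dynkin diagram, so g ≅ C_3 ⊕ D_7 (dimension 21 + 91 = 112).

type C_3 ⊕ type D_7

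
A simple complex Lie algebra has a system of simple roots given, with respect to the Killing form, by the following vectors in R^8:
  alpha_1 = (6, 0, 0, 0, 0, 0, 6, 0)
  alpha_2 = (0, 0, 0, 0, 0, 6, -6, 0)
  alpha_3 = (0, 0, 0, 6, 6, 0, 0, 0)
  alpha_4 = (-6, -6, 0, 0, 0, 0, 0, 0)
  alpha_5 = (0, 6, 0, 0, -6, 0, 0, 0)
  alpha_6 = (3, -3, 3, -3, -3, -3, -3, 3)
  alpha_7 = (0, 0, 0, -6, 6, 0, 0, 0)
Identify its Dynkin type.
Compute the Cartan integers a_ij = 2(alpha_i, alpha_j)/(alpha_j, alpha_j); the resulting 7x7 Cartan matrix is
[[2, -1, 0, -1, 0, 0, 0], [-1, 2, 0, 0, 0, 0, 0], [0, 0, 2, 0, -1, -1, 0], [-1, 0, 0, 2, -1, 0, 0], [0, 0, -1, -1, 2, 0, -1], [0, 0, -1, 0, 0, 2, 0], [0, 0, 0, 0, -1, 0, 2]].
All simple roots have the same length, so the diagram is simply laced. The associated Dynkin diagram is a chain of 6 nodes with one extra node attached to the third node from one end (E_7), so the type is E_7.

type E_7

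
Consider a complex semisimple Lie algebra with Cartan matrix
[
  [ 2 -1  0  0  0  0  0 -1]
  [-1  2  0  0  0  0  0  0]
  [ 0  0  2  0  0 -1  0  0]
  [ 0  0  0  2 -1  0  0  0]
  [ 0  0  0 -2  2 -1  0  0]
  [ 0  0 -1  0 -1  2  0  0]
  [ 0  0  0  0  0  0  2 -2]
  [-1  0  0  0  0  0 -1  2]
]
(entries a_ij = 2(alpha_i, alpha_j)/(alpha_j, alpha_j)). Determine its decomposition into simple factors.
type B_4 + type C_4

The diagram associated to this matrix has two connected components: the simple roots {alpha_3, alpha_4, alpha_5, alpha_6} form a chain of 4 nodes with a double edge at one end; the terminal node there is the unique short simple root (B_4), and {alpha_1, alpha_2, alpha_7, alpha_8} form a chain of 4 nodes with a double edge at one end; the terminal node there is the unique long simple root (C_4). A semisimple Lie algebra decomposes uniquely as the direct sum of simple ideals, one per connected component of its Dynkin diagram, so g ≅ B_4 ⊕ C_4 (dimension 36 + 36 = 72).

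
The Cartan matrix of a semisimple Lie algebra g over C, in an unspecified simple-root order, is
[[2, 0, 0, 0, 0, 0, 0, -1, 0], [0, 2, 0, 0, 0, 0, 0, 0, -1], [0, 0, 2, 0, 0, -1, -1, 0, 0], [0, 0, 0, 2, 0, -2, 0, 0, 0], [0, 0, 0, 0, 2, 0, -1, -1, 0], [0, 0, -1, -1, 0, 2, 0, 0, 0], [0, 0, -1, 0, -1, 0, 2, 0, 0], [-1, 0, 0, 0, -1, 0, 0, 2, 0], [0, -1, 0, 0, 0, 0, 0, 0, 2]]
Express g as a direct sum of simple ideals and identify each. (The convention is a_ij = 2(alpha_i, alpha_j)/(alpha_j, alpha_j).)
A_2 + C_7

The diagram associated to this matrix has two connected components: the simple roots {alpha_2, alpha_9} form a chain of 2 nodes with single edges (A_2), and {alpha_1, alpha_3, alpha_4, alpha_5, alpha_6, alpha_7, alpha_8} form a chain of 7 nodes with a double edge at one end; the terminal node there is the unique long simple root (C_7). A semisimple Lie algebra decomposes uniquely as the direct sum of simple ideals, one per connected component of its Dynkin diagram, so g ≅ A_2 ⊕ C_7 (dimension 8 + 105 = 113).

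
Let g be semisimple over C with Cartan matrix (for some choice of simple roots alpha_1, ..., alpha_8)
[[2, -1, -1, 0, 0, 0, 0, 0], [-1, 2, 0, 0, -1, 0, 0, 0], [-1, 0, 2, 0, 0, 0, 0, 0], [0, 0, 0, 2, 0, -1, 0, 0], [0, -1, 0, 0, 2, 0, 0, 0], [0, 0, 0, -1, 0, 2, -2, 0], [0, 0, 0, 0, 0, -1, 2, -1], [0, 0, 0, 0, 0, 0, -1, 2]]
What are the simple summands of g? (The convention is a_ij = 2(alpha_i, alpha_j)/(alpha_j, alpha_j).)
The diagram associated to this matrix has two connected components: the simple roots {alpha_1, alpha_2, alpha_3, alpha_5} form a chain of 4 nodes with single edges (A_4), and {alpha_4, alpha_6, alpha_7, alpha_8} form a chain of 4 nodes with a double edge between the middle two (F_4). A semisimple Lie algebra decomposes uniquely as the direct sum of simple ideals, one per connected component of its Dynkin diagram, so g ≅ A_4 ⊕ F_4 (dimension 24 + 52 = 76).

A4 ⊕ F4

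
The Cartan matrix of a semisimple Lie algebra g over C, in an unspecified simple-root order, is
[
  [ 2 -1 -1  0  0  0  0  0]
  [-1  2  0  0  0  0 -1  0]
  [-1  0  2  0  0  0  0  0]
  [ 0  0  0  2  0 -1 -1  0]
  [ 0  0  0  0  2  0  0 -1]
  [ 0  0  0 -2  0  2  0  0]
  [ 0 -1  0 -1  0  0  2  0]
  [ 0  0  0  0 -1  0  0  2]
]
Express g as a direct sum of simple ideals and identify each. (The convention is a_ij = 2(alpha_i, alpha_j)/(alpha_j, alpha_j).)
The diagram associated to this matrix has two connected components: the simple roots {alpha_5, alpha_8} form a chain of 2 nodes with single edges (A_2), and {alpha_1, alpha_2, alpha_3, alpha_4, alpha_6, alpha_7} form a chain of 6 nodes with a double edge at one end; the terminal node there is the unique long simple root (C_6). A semisimple Lie algebra decomposes uniquely as the direct sum of simple ideals, one per connected component of its Dynkin diagram, so g ≅ A_2 ⊕ C_6 (dimension 8 + 78 = 86).

A_2 ⊕ C_6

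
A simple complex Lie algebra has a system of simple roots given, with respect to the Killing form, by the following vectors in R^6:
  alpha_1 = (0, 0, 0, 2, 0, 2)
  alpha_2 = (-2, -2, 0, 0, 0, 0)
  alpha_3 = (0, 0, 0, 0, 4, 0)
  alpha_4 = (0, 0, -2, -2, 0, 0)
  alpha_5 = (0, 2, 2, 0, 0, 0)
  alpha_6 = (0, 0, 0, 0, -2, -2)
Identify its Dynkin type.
C_6 (sp(12))

Compute the Cartan integers a_ij = 2(alpha_i, alpha_j)/(alpha_j, alpha_j); the resulting 6x6 Cartan matrix is
[[2, 0, 0, -1, 0, -1], [0, 2, 0, 0, -1, 0], [0, 0, 2, 0, 0, -2], [-1, 0, 0, 2, -1, 0], [0, -1, 0, -1, 2, 0], [-1, 0, -1, 0, 0, 2]].
The roots have two lengths (squared-length ratio 2:1); the short ones are alpha_{1,2,4,5,6}. The associated Dynkin diagram is a chain of 6 nodes with a double edge at one end; the terminal node there is the unique long simple root (C_6), so the type is C_6 (the algebra sp(12)).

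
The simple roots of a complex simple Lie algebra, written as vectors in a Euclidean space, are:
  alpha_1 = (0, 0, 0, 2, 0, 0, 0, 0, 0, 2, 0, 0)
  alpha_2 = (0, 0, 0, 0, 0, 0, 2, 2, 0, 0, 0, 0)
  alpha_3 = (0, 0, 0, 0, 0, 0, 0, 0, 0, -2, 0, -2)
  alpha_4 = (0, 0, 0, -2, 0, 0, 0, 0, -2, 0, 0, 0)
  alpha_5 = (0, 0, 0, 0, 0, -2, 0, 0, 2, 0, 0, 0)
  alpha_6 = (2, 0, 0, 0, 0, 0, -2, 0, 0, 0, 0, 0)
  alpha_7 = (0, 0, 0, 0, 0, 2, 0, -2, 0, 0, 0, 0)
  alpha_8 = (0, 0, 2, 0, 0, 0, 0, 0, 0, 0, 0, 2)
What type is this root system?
A_8 (sl(9))

Compute the Cartan integers a_ij = 2(alpha_i, alpha_j)/(alpha_j, alpha_j); the resulting 8x8 Cartan matrix is
[[2, 0, -1, -1, 0, 0, 0, 0], [0, 2, 0, 0, 0, -1, -1, 0], [-1, 0, 2, 0, 0, 0, 0, -1], [-1, 0, 0, 2, -1, 0, 0, 0], [0, 0, 0, -1, 2, 0, -1, 0], [0, -1, 0, 0, 0, 2, 0, 0], [0, -1, 0, 0, -1, 0, 2, 0], [0, 0, -1, 0, 0, 0, 0, 2]].
All simple roots have the same length, so the diagram is simply laced. The associated Dynkin diagram is a chain of 8 nodes with single edges (A_8), so the type is A_8 (the algebra sl(9)).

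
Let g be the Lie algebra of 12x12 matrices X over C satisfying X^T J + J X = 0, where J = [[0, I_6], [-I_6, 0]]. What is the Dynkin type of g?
This is sp(12), which has dimension 12(12+1)/2 = 78 and rank 12/2 = 6. In the classification of classical Lie algebras, the symplectic algebra sp(2n) has type C_n; here n = 6, so the Dynkin diagram is a chain of 6 nodes with a double edge at one end; the terminal node there is the unique long simple root (C_6). Hence the type is C_6.

C_6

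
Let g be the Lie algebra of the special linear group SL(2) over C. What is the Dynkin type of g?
This is sl(2), which has dimension 2^2 - 1 = 3 and rank 2 - 1 = 1 (a Cartan subalgebra is the diagonal traceless matrices). In the classification of classical Lie algebras, the special linear algebra sl(n+1) has type A_n; here n = 1, so the Dynkin diagram is a chain of 1 nodes with single edges (A_1). Hence the type is A_1.

type A_1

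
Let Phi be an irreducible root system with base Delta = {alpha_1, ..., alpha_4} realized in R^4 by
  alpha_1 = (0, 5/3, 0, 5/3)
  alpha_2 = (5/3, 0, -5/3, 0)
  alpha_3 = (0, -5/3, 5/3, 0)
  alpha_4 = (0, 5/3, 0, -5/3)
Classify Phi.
Compute the Cartan integers a_ij = 2(alpha_i, alpha_j)/(alpha_j, alpha_j); the resulting 4x4 Cartan matrix is
[[2, 0, -1, 0], [0, 2, -1, 0], [-1, -1, 2, -1], [0, 0, -1, 2]].
All simple roots have the same length, so the diagram is simply laced. The associated Dynkin diagram is a chain of 2 nodes with a fork of two nodes at one end (D_4), so the type is D_4 (the algebra so(8)).

D_4 (so(8))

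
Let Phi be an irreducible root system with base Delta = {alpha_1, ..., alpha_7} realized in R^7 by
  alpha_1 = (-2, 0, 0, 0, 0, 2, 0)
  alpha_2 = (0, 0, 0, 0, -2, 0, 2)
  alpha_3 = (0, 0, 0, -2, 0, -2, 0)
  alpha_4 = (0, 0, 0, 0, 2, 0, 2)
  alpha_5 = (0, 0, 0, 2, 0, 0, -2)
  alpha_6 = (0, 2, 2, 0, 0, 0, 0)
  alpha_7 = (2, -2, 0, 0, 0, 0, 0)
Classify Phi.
D7

Compute the Cartan integers a_ij = 2(alpha_i, alpha_j)/(alpha_j, alpha_j); the resulting 7x7 Cartan matrix is
[[2, 0, -1, 0, 0, 0, -1], [0, 2, 0, 0, -1, 0, 0], [-1, 0, 2, 0, -1, 0, 0], [0, 0, 0, 2, -1, 0, 0], [0, -1, -1, -1, 2, 0, 0], [0, 0, 0, 0, 0, 2, -1], [-1, 0, 0, 0, 0, -1, 2]].
All simple roots have the same length, so the diagram is simply laced. The associated Dynkin diagram is a chain of 5 nodes with a fork of two nodes at one end (D_7), so the type is D_7 (the algebra so(14)).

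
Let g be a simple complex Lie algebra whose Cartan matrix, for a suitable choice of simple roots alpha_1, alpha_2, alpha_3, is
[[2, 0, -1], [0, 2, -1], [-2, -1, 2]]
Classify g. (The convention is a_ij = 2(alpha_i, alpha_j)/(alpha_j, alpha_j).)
The matrix has rank 3 with 2's on the diagonal. Reading the off-diagonal entries as Dynkin edges (a single edge where a_ij = a_ji = -1; a double or triple edge where a_ij * a_ji = 2 or 3), the diagram is a chain of 3 nodes with a double edge at one end; the terminal node there is the unique short simple root (B_3). One simple-root ordering that puts it in standard form is (alpha_2, alpha_3, alpha_1). So the algebra is type B_3, i.e. so(7).

B_3 (so(7))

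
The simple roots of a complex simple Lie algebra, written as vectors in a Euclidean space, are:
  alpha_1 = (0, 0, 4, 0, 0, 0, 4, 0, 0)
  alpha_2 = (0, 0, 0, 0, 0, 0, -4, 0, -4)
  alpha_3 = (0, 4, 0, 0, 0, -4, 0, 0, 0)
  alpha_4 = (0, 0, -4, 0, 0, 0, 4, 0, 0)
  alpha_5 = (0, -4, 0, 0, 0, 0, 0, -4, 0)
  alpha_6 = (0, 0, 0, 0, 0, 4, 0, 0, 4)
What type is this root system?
Compute the Cartan integers a_ij = 2(alpha_i, alpha_j)/(alpha_j, alpha_j); the resulting 6x6 Cartan matrix is
[[2, -1, 0, 0, 0, 0], [-1, 2, 0, -1, 0, -1], [0, 0, 2, 0, -1, -1], [0, -1, 0, 2, 0, 0], [0, 0, -1, 0, 2, 0], [0, -1, -1, 0, 0, 2]].
All simple roots have the same length, so the diagram is simply laced. The associated Dynkin diagram is a chain of 4 nodes with a fork of two nodes at one end (D_6), so the type is D_6 (the algebra so(12)).

D_6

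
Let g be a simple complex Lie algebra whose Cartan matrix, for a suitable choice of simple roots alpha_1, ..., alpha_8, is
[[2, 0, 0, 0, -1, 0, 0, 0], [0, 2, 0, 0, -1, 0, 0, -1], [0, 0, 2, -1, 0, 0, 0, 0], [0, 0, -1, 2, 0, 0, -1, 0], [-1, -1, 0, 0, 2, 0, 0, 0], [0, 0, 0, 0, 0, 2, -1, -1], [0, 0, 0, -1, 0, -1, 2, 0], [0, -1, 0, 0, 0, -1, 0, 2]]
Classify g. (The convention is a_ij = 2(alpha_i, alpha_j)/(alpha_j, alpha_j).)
The matrix has rank 8 with 2's on the diagonal. Reading the off-diagonal entries as Dynkin edges (a single edge where a_ij = a_ji = -1; a double or triple edge where a_ij * a_ji = 2 or 3), the diagram is a chain of 8 nodes with single edges (A_8). One simple-root ordering that puts it in standard form is (alpha_1, alpha_5, alpha_2, alpha_8, alpha_6, alpha_7, alpha_4, alpha_3). So the algebra is type A_8, i.e. sl(9).

type A_8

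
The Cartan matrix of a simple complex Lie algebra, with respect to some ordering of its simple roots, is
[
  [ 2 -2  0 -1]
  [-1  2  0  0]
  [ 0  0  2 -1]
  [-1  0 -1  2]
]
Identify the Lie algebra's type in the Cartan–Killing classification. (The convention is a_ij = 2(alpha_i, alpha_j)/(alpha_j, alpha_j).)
B4

The matrix has rank 4 with 2's on the diagonal. Reading the off-diagonal entries as Dynkin edges (a single edge where a_ij = a_ji = -1; a double or triple edge where a_ij * a_ji = 2 or 3), the diagram is a chain of 4 nodes with a double edge at one end; the terminal node there is the unique short simple root (B_4). One simple-root ordering that puts it in standard form is (alpha_3, alpha_4, alpha_1, alpha_2). So the algebra is type B_4, i.e. so(9).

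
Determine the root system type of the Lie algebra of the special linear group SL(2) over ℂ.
This is sl(2), which has dimension 2^2 - 1 = 3 and rank 2 - 1 = 1 (a Cartan subalgebra is the diagonal traceless matrices). In the classification of classical Lie algebras, the special linear algebra sl(n+1) has type A_n; here n = 1, so the Dynkin diagram is a chain of 1 nodes with single edges (A_1). Hence the type is A_1.

A_1 (sl(2))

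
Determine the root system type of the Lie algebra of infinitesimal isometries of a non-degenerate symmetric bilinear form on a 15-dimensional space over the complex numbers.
This is so(15) with 15 odd, which has dimension 15(15-1)/2 = 105 and rank (15-1)/2 = 7. In the classification of classical Lie algebras, the orthogonal algebra so(2n+1) in an odd number of variables has type B_n; here n = 7, so the Dynkin diagram is a chain of 7 nodes with a double edge at one end; the terminal node there is the unique short simple root (B_7). Hence the type is B_7.

B_7 (so(15))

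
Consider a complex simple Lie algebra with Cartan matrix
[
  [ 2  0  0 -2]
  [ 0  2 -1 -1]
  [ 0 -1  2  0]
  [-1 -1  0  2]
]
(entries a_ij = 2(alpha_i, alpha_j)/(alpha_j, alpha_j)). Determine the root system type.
The matrix has rank 4 with 2's on the diagonal. Reading the off-diagonal entries as Dynkin edges (a single edge where a_ij = a_ji = -1; a double or triple edge where a_ij * a_ji = 2 or 3), the diagram is a chain of 4 nodes with a double edge at one end; the terminal node there is the unique long simple root (C_4). One simple-root ordering that puts it in standard form is (alpha_3, alpha_2, alpha_4, alpha_1). So the algebra is type C_4, i.e. sp(8).

C_4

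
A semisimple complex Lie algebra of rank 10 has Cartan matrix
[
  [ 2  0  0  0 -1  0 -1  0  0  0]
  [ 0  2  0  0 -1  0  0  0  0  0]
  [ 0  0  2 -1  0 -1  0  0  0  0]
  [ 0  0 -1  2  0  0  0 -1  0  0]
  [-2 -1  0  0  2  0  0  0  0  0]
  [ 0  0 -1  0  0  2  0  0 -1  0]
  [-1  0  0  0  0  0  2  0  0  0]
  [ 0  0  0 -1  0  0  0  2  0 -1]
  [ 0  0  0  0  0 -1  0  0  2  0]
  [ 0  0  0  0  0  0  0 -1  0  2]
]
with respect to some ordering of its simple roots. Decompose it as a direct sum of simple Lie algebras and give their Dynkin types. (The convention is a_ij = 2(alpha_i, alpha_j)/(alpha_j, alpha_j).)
A6 + F4

The diagram associated to this matrix has two connected components: the simple roots {alpha_3, alpha_4, alpha_6, alpha_8, alpha_9, alpha_10} form a chain of 6 nodes with single edges (A_6), and {alpha_1, alpha_2, alpha_5, alpha_7} form a chain of 4 nodes with a double edge between the middle two (F_4). A semisimple Lie algebra decomposes uniquely as the direct sum of simple ideals, one per connected component of its Dynkin diagram, so g ≅ A_6 ⊕ F_4 (dimension 48 + 52 = 100).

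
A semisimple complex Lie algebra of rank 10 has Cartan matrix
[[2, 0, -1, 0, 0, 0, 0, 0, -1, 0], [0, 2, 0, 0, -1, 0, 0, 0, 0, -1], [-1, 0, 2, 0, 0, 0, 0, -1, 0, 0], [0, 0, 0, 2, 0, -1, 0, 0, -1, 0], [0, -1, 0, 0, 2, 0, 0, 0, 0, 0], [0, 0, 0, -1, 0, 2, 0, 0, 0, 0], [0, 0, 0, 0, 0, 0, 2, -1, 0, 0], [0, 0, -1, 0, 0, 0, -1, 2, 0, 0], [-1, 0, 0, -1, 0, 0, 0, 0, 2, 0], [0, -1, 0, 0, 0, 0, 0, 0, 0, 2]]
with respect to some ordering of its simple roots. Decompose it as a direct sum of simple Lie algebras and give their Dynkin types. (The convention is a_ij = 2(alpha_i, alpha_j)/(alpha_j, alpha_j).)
A_3 (sl(4)) ⊕ A_7 (sl(8))

The diagram associated to this matrix has two connected components: the simple roots {alpha_2, alpha_5, alpha_10} form a chain of 3 nodes with single edges (A_3), and {alpha_1, alpha_3, alpha_4, alpha_6, alpha_7, alpha_8, alpha_9} form a chain of 7 nodes with single edges (A_7). A semisimple Lie algebra decomposes uniquely as the direct sum of simple ideals, one per connected component of its Dynkin diagram, so g ≅ A_3 ⊕ A_7 (dimension 15 + 63 = 78).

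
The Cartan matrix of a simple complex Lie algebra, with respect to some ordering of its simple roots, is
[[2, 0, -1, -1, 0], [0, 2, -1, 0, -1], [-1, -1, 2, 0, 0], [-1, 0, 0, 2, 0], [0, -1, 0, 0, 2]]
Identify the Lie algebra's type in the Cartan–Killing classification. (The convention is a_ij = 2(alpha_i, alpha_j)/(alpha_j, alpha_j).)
The matrix has rank 5 with 2's on the diagonal. Reading the off-diagonal entries as Dynkin edges (a single edge where a_ij = a_ji = -1; a double or triple edge where a_ij * a_ji = 2 or 3), the diagram is a chain of 5 nodes with single edges (A_5). One simple-root ordering that puts it in standard form is (alpha_4, alpha_1, alpha_3, alpha_2, alpha_5). So the algebra is type A_5, i.e. sl(6).

A5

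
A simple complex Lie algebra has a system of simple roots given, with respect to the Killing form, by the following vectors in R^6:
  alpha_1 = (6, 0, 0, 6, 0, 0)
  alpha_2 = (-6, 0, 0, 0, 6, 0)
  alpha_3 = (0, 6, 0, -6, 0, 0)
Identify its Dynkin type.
Compute the Cartan integers a_ij = 2(alpha_i, alpha_j)/(alpha_j, alpha_j); the resulting 3x3 Cartan matrix is
[[2, -1, -1], [-1, 2, 0], [-1, 0, 2]].
All simple roots have the same length, so the diagram is simply laced. The associated Dynkin diagram is a chain of 3 nodes with single edges (A_3), so the type is A_3 (the algebra sl(4)).

type A_3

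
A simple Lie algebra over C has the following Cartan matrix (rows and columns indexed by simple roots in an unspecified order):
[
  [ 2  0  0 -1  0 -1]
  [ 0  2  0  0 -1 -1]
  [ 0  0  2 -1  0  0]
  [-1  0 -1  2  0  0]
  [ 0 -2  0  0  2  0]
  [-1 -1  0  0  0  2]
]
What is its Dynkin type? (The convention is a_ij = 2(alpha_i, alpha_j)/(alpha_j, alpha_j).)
The matrix has rank 6 with 2's on the diagonal. Reading the off-diagonal entries as Dynkin edges (a single edge where a_ij = a_ji = -1; a double or triple edge where a_ij * a_ji = 2 or 3), the diagram is a chain of 6 nodes with a double edge at one end; the terminal node there is the unique long simple root (C_6). One simple-root ordering that puts it in standard form is (alpha_3, alpha_4, alpha_1, alpha_6, alpha_2, alpha_5). So the algebra is type C_6, i.e. sp(12).

C6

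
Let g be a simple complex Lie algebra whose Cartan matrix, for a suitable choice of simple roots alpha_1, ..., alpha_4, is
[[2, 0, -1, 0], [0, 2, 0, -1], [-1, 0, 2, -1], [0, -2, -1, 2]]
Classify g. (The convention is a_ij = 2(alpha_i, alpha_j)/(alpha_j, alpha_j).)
The matrix has rank 4 with 2's on the diagonal. Reading the off-diagonal entries as Dynkin edges (a single edge where a_ij = a_ji = -1; a double or triple edge where a_ij * a_ji = 2 or 3), the diagram is a chain of 4 nodes with a double edge at one end; the terminal node there is the unique short simple root (B_4). One simple-root ordering that puts it in standard form is (alpha_1, alpha_3, alpha_4, alpha_2). So the algebra is type B_4, i.e. so(9).

B4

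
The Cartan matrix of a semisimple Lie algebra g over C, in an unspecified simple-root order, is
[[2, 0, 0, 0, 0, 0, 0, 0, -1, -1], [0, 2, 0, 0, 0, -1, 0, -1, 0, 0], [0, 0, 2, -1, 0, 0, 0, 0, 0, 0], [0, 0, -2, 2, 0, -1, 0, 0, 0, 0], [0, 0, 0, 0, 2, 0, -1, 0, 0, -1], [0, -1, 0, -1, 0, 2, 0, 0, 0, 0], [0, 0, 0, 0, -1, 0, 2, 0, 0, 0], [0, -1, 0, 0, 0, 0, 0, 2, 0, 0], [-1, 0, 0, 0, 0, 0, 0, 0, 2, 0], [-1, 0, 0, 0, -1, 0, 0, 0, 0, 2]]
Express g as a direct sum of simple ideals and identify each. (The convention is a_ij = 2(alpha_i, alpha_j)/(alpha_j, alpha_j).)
The diagram associated to this matrix has two connected components: the simple roots {alpha_1, alpha_5, alpha_7, alpha_9, alpha_10} form a chain of 5 nodes with single edges (A_5), and {alpha_2, alpha_3, alpha_4, alpha_6, alpha_8} form a chain of 5 nodes with a double edge at one end; the terminal node there is the unique short simple root (B_5). A semisimple Lie algebra decomposes uniquely as the direct sum of simple ideals, one per connected component of its Dynkin diagram, so g ≅ A_5 ⊕ B_5 (dimension 35 + 55 = 90).

A5 ⊕ B5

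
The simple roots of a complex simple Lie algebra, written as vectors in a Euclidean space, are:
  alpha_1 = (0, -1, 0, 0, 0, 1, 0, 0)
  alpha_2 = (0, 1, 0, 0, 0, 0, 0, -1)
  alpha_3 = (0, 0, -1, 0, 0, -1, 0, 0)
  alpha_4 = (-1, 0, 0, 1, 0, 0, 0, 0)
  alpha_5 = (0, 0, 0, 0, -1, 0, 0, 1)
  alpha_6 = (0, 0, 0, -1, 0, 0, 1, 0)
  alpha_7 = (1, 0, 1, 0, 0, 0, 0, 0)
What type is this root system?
A_7 (sl(8))

Compute the Cartan integers a_ij = 2(alpha_i, alpha_j)/(alpha_j, alpha_j); the resulting 7x7 Cartan matrix is
[[2, -1, -1, 0, 0, 0, 0], [-1, 2, 0, 0, -1, 0, 0], [-1, 0, 2, 0, 0, 0, -1], [0, 0, 0, 2, 0, -1, -1], [0, -1, 0, 0, 2, 0, 0], [0, 0, 0, -1, 0, 2, 0], [0, 0, -1, -1, 0, 0, 2]].
All simple roots have the same length, so the diagram is simply laced. The associated Dynkin diagram is a chain of 7 nodes with single edges (A_7), so the type is A_7 (the algebra sl(8)).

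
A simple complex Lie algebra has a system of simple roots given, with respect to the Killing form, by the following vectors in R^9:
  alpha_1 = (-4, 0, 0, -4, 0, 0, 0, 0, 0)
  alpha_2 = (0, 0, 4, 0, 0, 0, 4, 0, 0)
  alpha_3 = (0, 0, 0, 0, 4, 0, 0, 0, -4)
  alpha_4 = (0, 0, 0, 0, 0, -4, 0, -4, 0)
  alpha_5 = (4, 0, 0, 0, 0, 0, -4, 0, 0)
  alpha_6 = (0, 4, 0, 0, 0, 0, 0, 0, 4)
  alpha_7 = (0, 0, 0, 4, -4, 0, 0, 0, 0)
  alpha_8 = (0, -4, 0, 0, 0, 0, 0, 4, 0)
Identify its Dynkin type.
Compute the Cartan integers a_ij = 2(alpha_i, alpha_j)/(alpha_j, alpha_j); the resulting 8x8 Cartan matrix is
[[2, 0, 0, 0, -1, 0, -1, 0], [0, 2, 0, 0, -1, 0, 0, 0], [0, 0, 2, 0, 0, -1, -1, 0], [0, 0, 0, 2, 0, 0, 0, -1], [-1, -1, 0, 0, 2, 0, 0, 0], [0, 0, -1, 0, 0, 2, 0, -1], [-1, 0, -1, 0, 0, 0, 2, 0], [0, 0, 0, -1, 0, -1, 0, 2]].
All simple roots have the same length, so the diagram is simply laced. The associated Dynkin diagram is a chain of 8 nodes with single edges (A_8), so the type is A_8 (the algebra sl(9)).

A_8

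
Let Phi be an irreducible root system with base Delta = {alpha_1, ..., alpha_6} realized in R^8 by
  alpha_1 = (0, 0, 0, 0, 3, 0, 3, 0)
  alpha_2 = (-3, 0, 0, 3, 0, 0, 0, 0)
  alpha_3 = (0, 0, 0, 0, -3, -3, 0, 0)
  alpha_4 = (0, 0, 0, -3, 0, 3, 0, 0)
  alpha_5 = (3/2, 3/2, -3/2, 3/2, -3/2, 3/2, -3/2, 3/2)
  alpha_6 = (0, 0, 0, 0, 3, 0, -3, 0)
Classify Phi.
type E_6

Compute the Cartan integers a_ij = 2(alpha_i, alpha_j)/(alpha_j, alpha_j); the resulting 6x6 Cartan matrix is
[[2, 0, -1, 0, -1, 0], [0, 2, 0, -1, 0, 0], [-1, 0, 2, -1, 0, -1], [0, -1, -1, 2, 0, 0], [-1, 0, 0, 0, 2, 0], [0, 0, -1, 0, 0, 2]].
All simple roots have the same length, so the diagram is simply laced. The associated Dynkin diagram is a chain of 5 nodes with one extra node attached to the third node from one end (E_6), so the type is E_6.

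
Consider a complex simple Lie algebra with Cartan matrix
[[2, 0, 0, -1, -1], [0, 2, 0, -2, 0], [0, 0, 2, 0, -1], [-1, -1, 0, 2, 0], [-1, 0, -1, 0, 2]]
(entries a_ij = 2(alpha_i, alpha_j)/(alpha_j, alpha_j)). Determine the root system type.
The matrix has rank 5 with 2's on the diagonal. Reading the off-diagonal entries as Dynkin edges (a single edge where a_ij = a_ji = -1; a double or triple edge where a_ij * a_ji = 2 or 3), the diagram is a chain of 5 nodes with a double edge at one end; the terminal node there is the unique long simple root (C_5). One simple-root ordering that puts it in standard form is (alpha_3, alpha_5, alpha_1, alpha_4, alpha_2). So the algebra is type C_5, i.e. sp(10).

type C_5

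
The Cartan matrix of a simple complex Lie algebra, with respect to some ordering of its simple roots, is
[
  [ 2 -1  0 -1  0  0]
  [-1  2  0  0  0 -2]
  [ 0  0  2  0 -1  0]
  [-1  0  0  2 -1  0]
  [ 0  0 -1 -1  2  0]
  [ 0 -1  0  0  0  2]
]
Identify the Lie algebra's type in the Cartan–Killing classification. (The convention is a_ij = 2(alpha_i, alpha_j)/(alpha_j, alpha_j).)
B_6

The matrix has rank 6 with 2's on the diagonal. Reading the off-diagonal entries as Dynkin edges (a single edge where a_ij = a_ji = -1; a double or triple edge where a_ij * a_ji = 2 or 3), the diagram is a chain of 6 nodes with a double edge at one end; the terminal node there is the unique short simple root (B_6). One simple-root ordering that puts it in standard form is (alpha_3, alpha_5, alpha_4, alpha_1, alpha_2, alpha_6). So the algebra is type B_6, i.e. so(13).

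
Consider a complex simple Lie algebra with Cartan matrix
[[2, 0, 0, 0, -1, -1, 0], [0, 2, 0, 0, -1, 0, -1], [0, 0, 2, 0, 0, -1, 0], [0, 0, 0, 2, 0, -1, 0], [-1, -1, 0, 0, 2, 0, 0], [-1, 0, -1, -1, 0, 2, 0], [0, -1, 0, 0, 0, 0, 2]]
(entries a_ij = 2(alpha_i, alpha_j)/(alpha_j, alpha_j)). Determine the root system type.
D_7

The matrix has rank 7 with 2's on the diagonal. Reading the off-diagonal entries as Dynkin edges (a single edge where a_ij = a_ji = -1; a double or triple edge where a_ij * a_ji = 2 or 3), the diagram is a chain of 5 nodes with a fork of two nodes at one end (D_7). One simple-root ordering that puts it in standard form is (alpha_7, alpha_2, alpha_5, alpha_1, alpha_6, alpha_3, alpha_4). So the algebra is type D_7, i.e. so(14).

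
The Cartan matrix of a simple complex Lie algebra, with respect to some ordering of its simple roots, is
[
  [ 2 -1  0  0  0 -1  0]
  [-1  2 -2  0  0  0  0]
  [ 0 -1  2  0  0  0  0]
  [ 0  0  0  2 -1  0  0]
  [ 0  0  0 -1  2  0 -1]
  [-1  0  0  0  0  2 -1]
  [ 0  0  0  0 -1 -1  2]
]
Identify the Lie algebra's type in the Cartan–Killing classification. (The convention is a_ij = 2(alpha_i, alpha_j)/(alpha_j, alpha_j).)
The matrix has rank 7 with 2's on the diagonal. Reading the off-diagonal entries as Dynkin edges (a single edge where a_ij = a_ji = -1; a double or triple edge where a_ij * a_ji = 2 or 3), the diagram is a chain of 7 nodes with a double edge at one end; the terminal node there is the unique short simple root (B_7). One simple-root ordering that puts it in standard form is (alpha_4, alpha_5, alpha_7, alpha_6, alpha_1, alpha_2, alpha_3). So the algebra is type B_7, i.e. so(15).

B_7 (so(15))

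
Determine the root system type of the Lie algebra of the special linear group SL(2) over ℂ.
type A_1

This is sl(2), which has dimension 2^2 - 1 = 3 and rank 2 - 1 = 1 (a Cartan subalgebra is the diagonal traceless matrices). In the classification of classical Lie algebras, the special linear algebra sl(n+1) has type A_n; here n = 1, so the Dynkin diagram is a chain of 1 nodes with single edges (A_1). Hence the type is A_1.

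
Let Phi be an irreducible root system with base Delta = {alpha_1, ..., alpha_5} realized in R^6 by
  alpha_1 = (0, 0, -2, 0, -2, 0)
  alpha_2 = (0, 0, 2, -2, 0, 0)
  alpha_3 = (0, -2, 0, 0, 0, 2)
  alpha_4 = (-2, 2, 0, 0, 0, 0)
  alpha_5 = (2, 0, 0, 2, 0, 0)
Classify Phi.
A5

Compute the Cartan integers a_ij = 2(alpha_i, alpha_j)/(alpha_j, alpha_j); the resulting 5x5 Cartan matrix is
[[2, -1, 0, 0, 0], [-1, 2, 0, 0, -1], [0, 0, 2, -1, 0], [0, 0, -1, 2, -1], [0, -1, 0, -1, 2]].
All simple roots have the same length, so the diagram is simply laced. The associated Dynkin diagram is a chain of 5 nodes with single edges (A_5), so the type is A_5 (the algebra sl(6)).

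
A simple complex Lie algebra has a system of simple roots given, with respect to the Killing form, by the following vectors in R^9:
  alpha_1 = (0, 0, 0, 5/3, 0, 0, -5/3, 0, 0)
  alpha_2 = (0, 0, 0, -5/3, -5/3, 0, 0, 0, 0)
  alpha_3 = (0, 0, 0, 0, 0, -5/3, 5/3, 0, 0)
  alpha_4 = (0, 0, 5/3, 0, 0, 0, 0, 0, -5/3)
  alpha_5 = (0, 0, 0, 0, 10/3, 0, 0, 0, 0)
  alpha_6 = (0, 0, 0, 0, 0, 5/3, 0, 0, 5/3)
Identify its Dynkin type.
Compute the Cartan integers a_ij = 2(alpha_i, alpha_j)/(alpha_j, alpha_j); the resulting 6x6 Cartan matrix is
[[2, -1, -1, 0, 0, 0], [-1, 2, 0, 0, -1, 0], [-1, 0, 2, 0, 0, -1], [0, 0, 0, 2, 0, -1], [0, -2, 0, 0, 2, 0], [0, 0, -1, -1, 0, 2]].
The roots have two lengths (squared-length ratio 2:1); the short ones are alpha_{1,2,3,4,6}. The associated Dynkin diagram is a chain of 6 nodes with a double edge at one end; the terminal node there is the unique long simple root (C_6), so the type is C_6 (the algebra sp(12)).

C_6 (sp(12))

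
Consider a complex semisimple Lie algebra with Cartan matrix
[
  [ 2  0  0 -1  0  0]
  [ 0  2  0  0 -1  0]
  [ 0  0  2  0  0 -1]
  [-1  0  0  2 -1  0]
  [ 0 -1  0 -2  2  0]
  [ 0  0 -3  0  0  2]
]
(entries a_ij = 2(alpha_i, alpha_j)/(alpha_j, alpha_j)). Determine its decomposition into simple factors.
type F_4 ⊕ type G_2

The diagram associated to this matrix has two connected components: the simple roots {alpha_1, alpha_2, alpha_4, alpha_5} form a chain of 4 nodes with a double edge between the middle two (F_4), and {alpha_3, alpha_6} form two nodes joined by a triple edge (G_2). A semisimple Lie algebra decomposes uniquely as the direct sum of simple ideals, one per connected component of its Dynkin diagram, so g ≅ F_4 ⊕ G_2 (dimension 52 + 14 = 66).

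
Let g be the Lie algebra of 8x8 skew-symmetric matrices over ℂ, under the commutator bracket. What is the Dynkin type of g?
This is so(8) with 8 even, which has dimension 8(8-1)/2 = 28 and rank 8/2 = 4. In the classification of classical Lie algebras, the orthogonal algebra so(2n) in an even number of variables has type D_n; here n = 4, so the Dynkin diagram is a chain of 2 nodes with a fork of two nodes at one end (D_4). Hence the type is D_4.

type D_4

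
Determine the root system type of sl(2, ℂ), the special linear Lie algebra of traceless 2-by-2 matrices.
This is sl(2), which has dimension 2^2 - 1 = 3 and rank 2 - 1 = 1 (a Cartan subalgebra is the diagonal traceless matrices). In the classification of classical Lie algebras, the special linear algebra sl(n+1) has type A_n; here n = 1, so the Dynkin diagram is a chain of 1 nodes with single edges (A_1). Hence the type is A_1.

A_1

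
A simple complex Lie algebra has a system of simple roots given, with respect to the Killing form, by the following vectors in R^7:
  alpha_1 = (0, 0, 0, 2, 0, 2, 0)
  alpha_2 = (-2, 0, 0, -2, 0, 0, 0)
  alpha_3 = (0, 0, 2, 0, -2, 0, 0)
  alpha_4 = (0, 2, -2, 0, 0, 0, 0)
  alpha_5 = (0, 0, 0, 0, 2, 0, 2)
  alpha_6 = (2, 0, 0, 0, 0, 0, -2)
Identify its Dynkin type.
Compute the Cartan integers a_ij = 2(alpha_i, alpha_j)/(alpha_j, alpha_j); the resulting 6x6 Cartan matrix is
[[2, -1, 0, 0, 0, 0], [-1, 2, 0, 0, 0, -1], [0, 0, 2, -1, -1, 0], [0, 0, -1, 2, 0, 0], [0, 0, -1, 0, 2, -1], [0, -1, 0, 0, -1, 2]].
All simple roots have the same length, so the diagram is simply laced. The associated Dynkin diagram is a chain of 6 nodes with single edges (A_6), so the type is A_6 (the algebra sl(7)).

A_6 (sl(7))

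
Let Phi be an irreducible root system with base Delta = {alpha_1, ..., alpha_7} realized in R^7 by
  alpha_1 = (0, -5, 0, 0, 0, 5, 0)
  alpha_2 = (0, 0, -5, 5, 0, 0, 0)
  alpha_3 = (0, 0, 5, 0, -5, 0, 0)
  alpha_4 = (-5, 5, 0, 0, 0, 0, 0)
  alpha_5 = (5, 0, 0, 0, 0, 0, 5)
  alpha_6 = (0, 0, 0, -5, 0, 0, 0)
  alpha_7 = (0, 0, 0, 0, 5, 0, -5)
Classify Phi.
B_7

Compute the Cartan integers a_ij = 2(alpha_i, alpha_j)/(alpha_j, alpha_j); the resulting 7x7 Cartan matrix is
[[2, 0, 0, -1, 0, 0, 0], [0, 2, -1, 0, 0, -2, 0], [0, -1, 2, 0, 0, 0, -1], [-1, 0, 0, 2, -1, 0, 0], [0, 0, 0, -1, 2, 0, -1], [0, -1, 0, 0, 0, 2, 0], [0, 0, -1, 0, -1, 0, 2]].
The roots have two lengths (squared-length ratio 2:1); the short ones are alpha_{6}. The associated Dynkin diagram is a chain of 7 nodes with a double edge at one end; the terminal node there is the unique short simple root (B_7), so the type is B_7 (the algebra so(15)).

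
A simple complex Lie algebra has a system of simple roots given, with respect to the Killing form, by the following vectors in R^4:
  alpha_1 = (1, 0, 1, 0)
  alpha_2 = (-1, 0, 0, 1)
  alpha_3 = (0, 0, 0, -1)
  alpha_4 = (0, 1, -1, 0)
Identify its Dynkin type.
B_4 (so(9))

Compute the Cartan integers a_ij = 2(alpha_i, alpha_j)/(alpha_j, alpha_j); the resulting 4x4 Cartan matrix is
[[2, -1, 0, -1], [-1, 2, -2, 0], [0, -1, 2, 0], [-1, 0, 0, 2]].
The roots have two lengths (squared-length ratio 2:1); the short ones are alpha_{3}. The associated Dynkin diagram is a chain of 4 nodes with a double edge at one end; the terminal node there is the unique short simple root (B_4), so the type is B_4 (the algebra so(9)).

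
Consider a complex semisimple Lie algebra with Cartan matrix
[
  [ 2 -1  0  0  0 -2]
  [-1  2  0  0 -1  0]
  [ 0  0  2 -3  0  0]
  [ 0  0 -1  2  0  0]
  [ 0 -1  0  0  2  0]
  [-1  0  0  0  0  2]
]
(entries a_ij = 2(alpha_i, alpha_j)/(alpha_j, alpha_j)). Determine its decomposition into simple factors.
The diagram associated to this matrix has two connected components: the simple roots {alpha_1, alpha_2, alpha_5, alpha_6} form a chain of 4 nodes with a double edge at one end; the terminal node there is the unique short simple root (B_4), and {alpha_3, alpha_4} form two nodes joined by a triple edge (G_2). A semisimple Lie algebra decomposes uniquely as the direct sum of simple ideals, one per connected component of its Dynkin diagram, so g ≅ B_4 ⊕ G_2 (dimension 36 + 14 = 50).

B_4 (so(9)) ⊕ G_2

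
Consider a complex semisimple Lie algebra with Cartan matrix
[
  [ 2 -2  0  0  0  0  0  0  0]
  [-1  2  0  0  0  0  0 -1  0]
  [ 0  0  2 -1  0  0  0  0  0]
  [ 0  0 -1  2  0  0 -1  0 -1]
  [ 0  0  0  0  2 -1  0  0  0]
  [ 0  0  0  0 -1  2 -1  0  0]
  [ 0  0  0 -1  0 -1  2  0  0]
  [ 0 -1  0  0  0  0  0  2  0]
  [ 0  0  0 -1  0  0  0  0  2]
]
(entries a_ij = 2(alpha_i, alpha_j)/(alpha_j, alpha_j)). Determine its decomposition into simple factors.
type C_3 ⊕ type D_6

The diagram associated to this matrix has two connected components: the simple roots {alpha_1, alpha_2, alpha_8} form a chain of 3 nodes with a double edge at one end; the terminal node there is the unique long simple root (C_3), and {alpha_3, alpha_4, alpha_5, alpha_6, alpha_7, alpha_9} form a chain of 4 nodes with a fork of two nodes at one end (D_6). A semisimple Lie algebra decomposes uniquely as the direct sum of simple ideals, one per connected component of its Dynkin diagram, so g ≅ C_3 ⊕ D_6 (dimension 21 + 66 = 87).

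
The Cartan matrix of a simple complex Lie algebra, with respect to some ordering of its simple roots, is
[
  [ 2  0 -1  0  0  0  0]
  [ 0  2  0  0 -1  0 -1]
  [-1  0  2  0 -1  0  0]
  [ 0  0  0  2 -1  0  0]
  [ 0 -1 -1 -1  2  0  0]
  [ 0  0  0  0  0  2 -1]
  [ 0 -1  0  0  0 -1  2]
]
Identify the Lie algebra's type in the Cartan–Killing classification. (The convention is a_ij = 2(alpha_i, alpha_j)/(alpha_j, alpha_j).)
The matrix has rank 7 with 2's on the diagonal. Reading the off-diagonal entries as Dynkin edges (a single edge where a_ij = a_ji = -1; a double or triple edge where a_ij * a_ji = 2 or 3), the diagram is a chain of 6 nodes with one extra node attached to the third node from one end (E_7). One simple-root ordering that puts it in standard form is (alpha_1, alpha_4, alpha_3, alpha_5, alpha_2, alpha_7, alpha_6). So the algebra is type E_7.

E7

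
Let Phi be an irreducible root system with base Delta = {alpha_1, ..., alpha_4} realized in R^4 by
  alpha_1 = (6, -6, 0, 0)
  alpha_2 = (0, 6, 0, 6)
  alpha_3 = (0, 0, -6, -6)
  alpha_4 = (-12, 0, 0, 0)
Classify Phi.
type C_4

Compute the Cartan integers a_ij = 2(alpha_i, alpha_j)/(alpha_j, alpha_j); the resulting 4x4 Cartan matrix is
[[2, -1, 0, -1], [-1, 2, -1, 0], [0, -1, 2, 0], [-2, 0, 0, 2]].
The roots have two lengths (squared-length ratio 2:1); the short ones are alpha_{1,2,3}. The associated Dynkin diagram is a chain of 4 nodes with a double edge at one end; the terminal node there is the unique long simple root (C_4), so the type is C_4 (the algebra sp(8)).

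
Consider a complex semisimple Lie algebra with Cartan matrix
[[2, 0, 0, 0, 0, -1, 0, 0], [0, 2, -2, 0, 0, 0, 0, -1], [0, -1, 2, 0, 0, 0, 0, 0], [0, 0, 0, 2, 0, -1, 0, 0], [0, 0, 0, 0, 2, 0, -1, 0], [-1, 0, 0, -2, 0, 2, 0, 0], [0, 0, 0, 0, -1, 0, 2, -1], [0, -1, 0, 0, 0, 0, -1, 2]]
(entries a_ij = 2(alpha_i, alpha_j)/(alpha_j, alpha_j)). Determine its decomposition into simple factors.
B3 + B5

The diagram associated to this matrix has two connected components: the simple roots {alpha_1, alpha_4, alpha_6} form a chain of 3 nodes with a double edge at one end; the terminal node there is the unique short simple root (B_3), and {alpha_2, alpha_3, alpha_5, alpha_7, alpha_8} form a chain of 5 nodes with a double edge at one end; the terminal node there is the unique short simple root (B_5). A semisimple Lie algebra decomposes uniquely as the direct sum of simple ideals, one per connected component of its Dynkin diagram, so g ≅ B_3 ⊕ B_5 (dimension 21 + 55 = 76).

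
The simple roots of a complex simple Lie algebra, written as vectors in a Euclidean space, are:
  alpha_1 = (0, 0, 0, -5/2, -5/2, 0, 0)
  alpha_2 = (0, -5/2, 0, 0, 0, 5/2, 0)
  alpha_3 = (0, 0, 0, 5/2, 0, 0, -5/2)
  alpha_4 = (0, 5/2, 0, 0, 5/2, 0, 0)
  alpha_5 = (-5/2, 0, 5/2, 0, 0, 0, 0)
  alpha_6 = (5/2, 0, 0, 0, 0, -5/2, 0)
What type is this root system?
Compute the Cartan integers a_ij = 2(alpha_i, alpha_j)/(alpha_j, alpha_j); the resulting 6x6 Cartan matrix is
[[2, 0, -1, -1, 0, 0], [0, 2, 0, -1, 0, -1], [-1, 0, 2, 0, 0, 0], [-1, -1, 0, 2, 0, 0], [0, 0, 0, 0, 2, -1], [0, -1, 0, 0, -1, 2]].
All simple roots have the same length, so the diagram is simply laced. The associated Dynkin diagram is a chain of 6 nodes with single edges (A_6), so the type is A_6 (the algebra sl(7)).

A_6 (sl(7))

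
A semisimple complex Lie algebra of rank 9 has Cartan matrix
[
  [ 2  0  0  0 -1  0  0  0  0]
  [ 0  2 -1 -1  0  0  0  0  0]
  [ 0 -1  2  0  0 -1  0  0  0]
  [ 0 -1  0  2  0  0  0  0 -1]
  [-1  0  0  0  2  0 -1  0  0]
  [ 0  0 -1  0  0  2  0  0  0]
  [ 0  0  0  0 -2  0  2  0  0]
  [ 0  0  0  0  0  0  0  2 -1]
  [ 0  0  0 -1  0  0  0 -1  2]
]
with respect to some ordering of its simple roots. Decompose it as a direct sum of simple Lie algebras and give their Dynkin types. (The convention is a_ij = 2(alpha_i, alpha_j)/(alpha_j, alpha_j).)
The diagram associated to this matrix has two connected components: the simple roots {alpha_2, alpha_3, alpha_4, alpha_6, alpha_8, alpha_9} form a chain of 6 nodes with single edges (A_6), and {alpha_1, alpha_5, alpha_7} form a chain of 3 nodes with a double edge at one end; the terminal node there is the unique long simple root (C_3). A semisimple Lie algebra decomposes uniquely as the direct sum of simple ideals, one per connected component of its Dynkin diagram, so g ≅ A_6 ⊕ C_3 (dimension 48 + 21 = 69).

A_6 ⊕ C_3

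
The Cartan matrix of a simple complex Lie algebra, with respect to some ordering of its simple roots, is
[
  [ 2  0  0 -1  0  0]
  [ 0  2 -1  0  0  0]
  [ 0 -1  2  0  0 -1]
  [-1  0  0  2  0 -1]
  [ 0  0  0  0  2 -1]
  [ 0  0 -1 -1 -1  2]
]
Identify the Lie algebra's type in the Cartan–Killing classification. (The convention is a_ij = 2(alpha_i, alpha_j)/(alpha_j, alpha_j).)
The matrix has rank 6 with 2's on the diagonal. Reading the off-diagonal entries as Dynkin edges (a single edge where a_ij = a_ji = -1; a double or triple edge where a_ij * a_ji = 2 or 3), the diagram is a chain of 5 nodes with one extra node attached to the third node from one end (E_6). One simple-root ordering that puts it in standard form is (alpha_2, alpha_5, alpha_3, alpha_6, alpha_4, alpha_1). So the algebra is type E_6.

E6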